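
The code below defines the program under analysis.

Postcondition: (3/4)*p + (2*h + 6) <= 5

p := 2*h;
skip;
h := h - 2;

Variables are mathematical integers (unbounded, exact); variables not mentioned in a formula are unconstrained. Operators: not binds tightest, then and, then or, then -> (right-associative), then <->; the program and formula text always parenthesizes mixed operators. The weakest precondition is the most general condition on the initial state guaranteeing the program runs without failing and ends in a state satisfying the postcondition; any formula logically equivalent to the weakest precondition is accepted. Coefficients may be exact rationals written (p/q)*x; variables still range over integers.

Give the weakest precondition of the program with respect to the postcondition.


Working backward. After the program, the postcondition (3/4)*p + (2*h + 6) <= 5 must hold; in canonical form it is 2*h + (3/4)*p <= -1.
Before h := h - 2: 2*h + (3/4)*p <= 3
Before skip: 2*h + (3/4)*p <= 3
Before p := 2*h: (7/2)*h <= 3
Answer: WP = (7/2)*h <= 3


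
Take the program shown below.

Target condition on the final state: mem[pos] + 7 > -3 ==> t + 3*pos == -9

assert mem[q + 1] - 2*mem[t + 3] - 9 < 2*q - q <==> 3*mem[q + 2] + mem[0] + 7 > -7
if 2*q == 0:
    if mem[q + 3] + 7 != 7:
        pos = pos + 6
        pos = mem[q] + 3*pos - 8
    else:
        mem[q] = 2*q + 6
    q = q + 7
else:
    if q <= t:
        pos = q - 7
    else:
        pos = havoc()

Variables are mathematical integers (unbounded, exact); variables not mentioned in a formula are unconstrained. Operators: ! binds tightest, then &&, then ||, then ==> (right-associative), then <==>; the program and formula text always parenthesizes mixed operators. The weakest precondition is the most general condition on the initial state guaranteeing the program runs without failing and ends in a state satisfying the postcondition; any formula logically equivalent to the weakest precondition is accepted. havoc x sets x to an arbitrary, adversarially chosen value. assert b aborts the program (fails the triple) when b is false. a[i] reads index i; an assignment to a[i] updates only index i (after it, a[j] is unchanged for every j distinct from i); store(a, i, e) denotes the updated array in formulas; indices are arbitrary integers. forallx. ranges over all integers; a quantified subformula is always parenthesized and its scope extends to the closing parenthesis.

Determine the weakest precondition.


Working backward. After the program, the postcondition mem[pos] + 7 > -3 ==> t + 3*pos == -9 must hold; in canonical form it is mem[pos] > -10 ==> 3*pos + t == -9.
Then branch requires (mem[q + 3] != 0 ==> (mem[mem[q] + 3*pos + 10] > -10 ==> 3*mem[q] + 9*pos + t == -39)) && ((!(mem[q + 3] != 0)) ==> (store(mem, q, 2*q + 6)[pos] > -10 ==> 3*pos + t == -9)); else branch requires (q <= t ==> (mem[q - 7] > -10 ==> 3*q + t == 12)) && ((!(q <= t)) ==> (forall pos_1. (mem[pos_1] > -10 ==> 3*pos_1 + t == -9))).
Before the if: (2*q == 0 ==> ((mem[q + 3] != 0 ==> (mem[mem[q] + 3*pos + 10] > -10 ==> 3*mem[q] + 9*pos + t == -39)) && ((!(mem[q + 3] != 0)) ==> (store(mem, q, 2*q + 6)[pos] > -10 ==> 3*pos + t == -9)))) && ((!(2*q == 0)) ==> ((q <= t ==> (mem[q - 7] > -10 ==> 3*q + t == 12)) && ((!(q <= t)) ==> (forall pos_1. (mem[pos_1] > -10 ==> 3*pos_1 + t == -9)))))
Before assert mem[q + 1] - 2*mem[t + 3] - 9 < 2*q - q <==> 3*mem[q + 2] + mem[0] + 7 > -7: (mem[q + 1] < 2*mem[t + 3] + q + 9 <==> 3*mem[q + 2] + mem[0] > -14) && (2*q == 0 ==> ((mem[q + 3] != 0 ==> (mem[mem[q] + 3*pos + 10] > -10 ==> 3*mem[q] + 9*pos + t == -39)) && ((!(mem[q + 3] != 0)) ==> (store(mem, q, 2*q + 6)[pos] > -10 ==> 3*pos + t == -9)))) && ((!(2*q == 0)) ==> ((q <= t ==> (mem[q - 7] > -10 ==> 3*q + t == 12)) && ((!(q <= t)) ==> (forall pos_1. (mem[pos_1] > -10 ==> 3*pos_1 + t == -9)))))
Answer: WP = (mem[q + 1] < 2*mem[t + 3] + q + 9 <==> 3*mem[q + 2] + mem[0] > -14) && (2*q == 0 ==> ((mem[q + 3] != 0 ==> (mem[mem[q] + 3*pos + 10] > -10 ==> 3*mem[q] + 9*pos + t == -39)) && ((!(mem[q + 3] != 0)) ==> (store(mem, q, 2*q + 6)[pos] > -10 ==> 3*pos + t == -9)))) && ((!(2*q == 0)) ==> ((q <= t ==> (mem[q - 7] > -10 ==> 3*q + t == 12)) && ((!(q <= t)) ==> (forall pos_1. (mem[pos_1] > -10 ==> 3*pos_1 + t == -9)))))


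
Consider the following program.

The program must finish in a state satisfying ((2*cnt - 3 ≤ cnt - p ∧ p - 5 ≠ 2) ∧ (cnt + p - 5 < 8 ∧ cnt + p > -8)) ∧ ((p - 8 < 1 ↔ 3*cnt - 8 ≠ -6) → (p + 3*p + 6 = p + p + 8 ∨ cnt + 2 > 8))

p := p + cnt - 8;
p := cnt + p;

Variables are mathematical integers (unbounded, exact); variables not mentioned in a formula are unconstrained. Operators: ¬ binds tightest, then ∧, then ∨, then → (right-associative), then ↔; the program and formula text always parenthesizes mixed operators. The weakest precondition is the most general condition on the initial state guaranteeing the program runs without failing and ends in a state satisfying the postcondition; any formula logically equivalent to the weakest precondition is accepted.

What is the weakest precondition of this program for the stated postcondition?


Working backward. After the program, the postcondition ((2*cnt - 3 ≤ cnt - p ∧ p - 5 ≠ 2) ∧ (cnt + p - 5 < 8 ∧ cnt + p > -8)) ∧ ((p - 8 < 1 ↔ 3*cnt - 8 ≠ -6) → (p + 3*p + 6 = p + p + 8 ∨ cnt + 2 > 8)) must hold; in canonical form it is cnt + p ≤ 3 ∧ p ≠ 7 ∧ cnt + p < 13 ∧ cnt + p > -8 ∧ ((p < 9 ↔ 3*cnt ≠ 2) → (2*p = 2 ∨ cnt > 6)).
Before p := cnt + p: 2*cnt + p ≤ 3 ∧ cnt + p ≠ 7 ∧ 2*cnt + p < 13 ∧ 2*cnt + p > -8 ∧ ((cnt + p < 9 ↔ 3*cnt ≠ 2) → (2*cnt + 2*p = 2 ∨ cnt > 6))
Before p := p + cnt - 8: 3*cnt + p ≤ 11 ∧ 2*cnt + p ≠ 15 ∧ 3*cnt + p < 21 ∧ 3*cnt + p > 0 ∧ ((2*cnt + p < 17 ↔ 3*cnt ≠ 2) → (4*cnt + 2*p = 18 ∨ cnt > 6))
Answer: WP = 3*cnt + p ≤ 11 ∧ 2*cnt + p ≠ 15 ∧ 3*cnt + p < 21 ∧ 3*cnt + p > 0 ∧ ((2*cnt + p < 17 ↔ 3*cnt ≠ 2) → (4*cnt + 2*p = 18 ∨ cnt > 6))


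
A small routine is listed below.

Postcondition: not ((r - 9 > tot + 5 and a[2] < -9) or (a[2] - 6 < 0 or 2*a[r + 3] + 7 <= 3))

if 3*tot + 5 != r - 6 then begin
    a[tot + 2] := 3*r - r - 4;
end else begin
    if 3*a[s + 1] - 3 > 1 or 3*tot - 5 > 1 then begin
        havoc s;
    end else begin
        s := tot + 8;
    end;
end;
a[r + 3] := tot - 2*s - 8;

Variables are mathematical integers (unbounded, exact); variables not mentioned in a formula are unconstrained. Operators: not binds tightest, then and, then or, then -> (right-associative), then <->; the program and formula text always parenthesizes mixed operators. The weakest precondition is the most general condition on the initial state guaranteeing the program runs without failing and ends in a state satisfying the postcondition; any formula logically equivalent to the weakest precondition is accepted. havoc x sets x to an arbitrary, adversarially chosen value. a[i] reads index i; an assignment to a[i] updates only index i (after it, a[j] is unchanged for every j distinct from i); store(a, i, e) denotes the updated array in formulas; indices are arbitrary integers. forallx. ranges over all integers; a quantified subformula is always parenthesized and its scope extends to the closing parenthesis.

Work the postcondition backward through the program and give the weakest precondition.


Working backward. After the program, the postcondition not ((r - 9 > tot + 5 and a[2] < -9) or (a[2] - 6 < 0 or 2*a[r + 3] + 7 <= 3)) must hold; in canonical form it is not ((r > tot + 14 and a[2] < -9) or a[2] < 6 or 2*a[r + 3] <= -4).
Before a[r + 3] := tot - 2*s - 8: not ((r > tot + 14 and store(a, r + 3, -2*s + tot - 8)[2] < -9) or store(a, r + 3, -2*s + tot - 8)[2] < 6 or 2*store(a, r + 3, -2*s + tot - 8)[r + 3] <= -4)
Then branch requires not ((r > tot + 14 and store(store(a, tot + 2, 2*r - 4), r + 3, -2*s + tot - 8)[2] < -9) or store(store(a, tot + 2, 2*r - 4), r + 3, -2*s + tot - 8)[2] < 6 or 2*store(store(a, tot + 2, 2*r - 4), r + 3, -2*s + tot - 8)[r + 3] <= -4); else branch requires ((3*a[s + 1] > 4 or 3*tot > 6) -> (forall s_1. (not ((r > tot + 14 and store(a, r + 3, -2*s_1 + tot - 8)[2] < -9) or store(a, r + 3, -2*s_1 + tot - 8)[2] < 6 or 2*store(a, r + 3, -2*s_1 + tot - 8)[r + 3] <= -4)))) and ((not (3*a[s + 1] > 4 or 3*tot > 6)) -> (not ((r > tot + 14 and store(a, r + 3, -tot - 24)[2] < -9) or store(a, r + 3, -tot - 24)[2] < 6 or 2*store(a, r + 3, -tot - 24)[r + 3] <= -4))).
Before the if: (3*tot != r - 11 -> (not ((r > tot + 14 and store(store(a, tot + 2, 2*r - 4), r + 3, -2*s + tot - 8)[2] < -9) or store(store(a, tot + 2, 2*r - 4), r + 3, -2*s + tot - 8)[2] < 6 or 2*store(store(a, tot + 2, 2*r - 4), r + 3, -2*s + tot - 8)[r + 3] <= -4))) and ((not (3*tot != r - 11)) -> (((3*a[s + 1] > 4 or 3*tot > 6) -> (forall s_1. (not ((r > tot + 14 and store(a, r + 3, -2*s_1 + tot - 8)[2] < -9) or store(a, r + 3, -2*s_1 + tot - 8)[2] < 6 or 2*store(a, r + 3, -2*s_1 + tot - 8)[r + 3] <= -4)))) and ((not (3*a[s + 1] > 4 or 3*tot > 6)) -> (not ((r > tot + 14 and store(a, r + 3, -tot - 24)[2] < -9) or store(a, r + 3, -tot - 24)[2] < 6 or 2*store(a, r + 3, -tot - 24)[r + 3] <= -4)))))
Answer: WP = (3*tot != r - 11 -> (not ((r > tot + 14 and store(store(a, tot + 2, 2*r - 4), r + 3, -2*s + tot - 8)[2] < -9) or store(store(a, tot + 2, 2*r - 4), r + 3, -2*s + tot - 8)[2] < 6 or 2*store(store(a, tot + 2, 2*r - 4), r + 3, -2*s + tot - 8)[r + 3] <= -4))) and ((not (3*tot != r - 11)) -> (((3*a[s + 1] > 4 or 3*tot > 6) -> (forall s_1. (not ((r > tot + 14 and store(a, r + 3, -2*s_1 + tot - 8)[2] < -9) or store(a, r + 3, -2*s_1 + tot - 8)[2] < 6 or 2*store(a, r + 3, -2*s_1 + tot - 8)[r + 3] <= -4)))) and ((not (3*a[s + 1] > 4 or 3*tot > 6)) -> (not ((r > tot + 14 and store(a, r + 3, -tot - 24)[2] < -9) or store(a, r + 3, -tot - 24)[2] < 6 or 2*store(a, r + 3, -tot - 24)[r + 3] <= -4)))))


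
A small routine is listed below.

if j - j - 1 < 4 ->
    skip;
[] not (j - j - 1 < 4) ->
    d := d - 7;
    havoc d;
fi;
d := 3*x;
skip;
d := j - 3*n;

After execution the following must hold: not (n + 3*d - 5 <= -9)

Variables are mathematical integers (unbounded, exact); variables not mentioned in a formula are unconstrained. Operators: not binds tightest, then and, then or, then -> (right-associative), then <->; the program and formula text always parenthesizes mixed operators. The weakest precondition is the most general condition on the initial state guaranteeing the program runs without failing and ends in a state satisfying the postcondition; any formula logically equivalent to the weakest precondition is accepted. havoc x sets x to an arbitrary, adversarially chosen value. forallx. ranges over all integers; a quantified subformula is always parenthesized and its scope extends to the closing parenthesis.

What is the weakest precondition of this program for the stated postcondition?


Working backward. After the program, the postcondition not (n + 3*d - 5 <= -9) must hold; in canonical form it is not (3*d + n <= -4).
Before d := j - 3*n: not (3*j <= 8*n - 4)
Before skip: not (3*j <= 8*n - 4)
Before d := 3*x: not (3*j <= 8*n - 4)
Then branch requires not (3*j <= 8*n - 4); else branch requires not (3*j <= 8*n - 4).
Before the if: not (3*j <= 8*n - 4)
Answer: WP = not (3*j <= 8*n - 4)


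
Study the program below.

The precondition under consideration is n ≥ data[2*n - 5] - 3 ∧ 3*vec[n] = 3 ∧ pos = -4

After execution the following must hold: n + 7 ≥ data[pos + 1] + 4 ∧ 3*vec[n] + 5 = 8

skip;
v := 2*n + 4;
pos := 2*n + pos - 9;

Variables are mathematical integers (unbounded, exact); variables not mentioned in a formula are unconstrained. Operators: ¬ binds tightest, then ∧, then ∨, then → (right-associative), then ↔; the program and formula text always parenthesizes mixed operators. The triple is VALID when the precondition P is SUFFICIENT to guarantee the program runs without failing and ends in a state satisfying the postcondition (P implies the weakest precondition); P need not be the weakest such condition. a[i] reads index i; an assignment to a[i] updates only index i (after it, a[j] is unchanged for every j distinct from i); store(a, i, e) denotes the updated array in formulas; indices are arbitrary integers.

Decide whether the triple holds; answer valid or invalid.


Working backward. After the program, the postcondition n + 7 ≥ data[pos + 1] + 4 ∧ 3*vec[n] + 5 = 8 must hold; in canonical form it is n ≥ data[pos + 1] - 3 ∧ 3*vec[n] = 3.
Before pos := 2*n + pos - 9: n ≥ data[2*n + pos - 8] - 3 ∧ 3*vec[n] = 3
Before v := 2*n + 4: n ≥ data[2*n + pos - 8] - 3 ∧ 3*vec[n] = 3
Before skip: n ≥ data[2*n + pos - 8] - 3 ∧ 3*vec[n] = 3
The weakest precondition is n ≥ data[2*n + pos - 8] - 3 ∧ 3*vec[n] = 3.
Check whether n ≥ data[2*n - 5] - 3 ∧ 3*vec[n] = 3 ∧ pos = -4 implies it.
Countermodel: at the initial state data = {[-12] = 4, [-5] = 0, [0] = 0, elsewhere 0}, n = 0, pos = -4, vec = {[-12] = 1, [-5] = 1, [0] = 1, elsewhere 1}, the precondition holds but the weakest precondition fails.
Answer: invalid


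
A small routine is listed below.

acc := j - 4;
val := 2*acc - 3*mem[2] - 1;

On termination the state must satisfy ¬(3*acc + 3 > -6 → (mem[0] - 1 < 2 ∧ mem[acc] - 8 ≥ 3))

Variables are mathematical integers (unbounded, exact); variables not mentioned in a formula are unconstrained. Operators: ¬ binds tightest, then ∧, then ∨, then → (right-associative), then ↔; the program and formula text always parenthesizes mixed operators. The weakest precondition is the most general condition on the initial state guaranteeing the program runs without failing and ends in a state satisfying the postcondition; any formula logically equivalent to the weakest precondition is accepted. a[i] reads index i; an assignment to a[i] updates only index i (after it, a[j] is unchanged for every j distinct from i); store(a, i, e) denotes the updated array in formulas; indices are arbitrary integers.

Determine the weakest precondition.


Working backward. After the program, the postcondition ¬(3*acc + 3 > -6 → (mem[0] - 1 < 2 ∧ mem[acc] - 8 ≥ 3)) must hold; in canonical form it is ¬(3*acc > -9 → (mem[0] < 3 ∧ mem[acc] ≥ 11)).
Before val := 2*acc - 3*mem[2] - 1: ¬(3*acc > -9 → (mem[0] < 3 ∧ mem[acc] ≥ 11))
Before acc := j - 4: ¬(3*j > 3 → (mem[0] < 3 ∧ mem[j - 4] ≥ 11))
Answer: WP = ¬(3*j > 3 → (mem[0] < 3 ∧ mem[j - 4] ≥ 11))


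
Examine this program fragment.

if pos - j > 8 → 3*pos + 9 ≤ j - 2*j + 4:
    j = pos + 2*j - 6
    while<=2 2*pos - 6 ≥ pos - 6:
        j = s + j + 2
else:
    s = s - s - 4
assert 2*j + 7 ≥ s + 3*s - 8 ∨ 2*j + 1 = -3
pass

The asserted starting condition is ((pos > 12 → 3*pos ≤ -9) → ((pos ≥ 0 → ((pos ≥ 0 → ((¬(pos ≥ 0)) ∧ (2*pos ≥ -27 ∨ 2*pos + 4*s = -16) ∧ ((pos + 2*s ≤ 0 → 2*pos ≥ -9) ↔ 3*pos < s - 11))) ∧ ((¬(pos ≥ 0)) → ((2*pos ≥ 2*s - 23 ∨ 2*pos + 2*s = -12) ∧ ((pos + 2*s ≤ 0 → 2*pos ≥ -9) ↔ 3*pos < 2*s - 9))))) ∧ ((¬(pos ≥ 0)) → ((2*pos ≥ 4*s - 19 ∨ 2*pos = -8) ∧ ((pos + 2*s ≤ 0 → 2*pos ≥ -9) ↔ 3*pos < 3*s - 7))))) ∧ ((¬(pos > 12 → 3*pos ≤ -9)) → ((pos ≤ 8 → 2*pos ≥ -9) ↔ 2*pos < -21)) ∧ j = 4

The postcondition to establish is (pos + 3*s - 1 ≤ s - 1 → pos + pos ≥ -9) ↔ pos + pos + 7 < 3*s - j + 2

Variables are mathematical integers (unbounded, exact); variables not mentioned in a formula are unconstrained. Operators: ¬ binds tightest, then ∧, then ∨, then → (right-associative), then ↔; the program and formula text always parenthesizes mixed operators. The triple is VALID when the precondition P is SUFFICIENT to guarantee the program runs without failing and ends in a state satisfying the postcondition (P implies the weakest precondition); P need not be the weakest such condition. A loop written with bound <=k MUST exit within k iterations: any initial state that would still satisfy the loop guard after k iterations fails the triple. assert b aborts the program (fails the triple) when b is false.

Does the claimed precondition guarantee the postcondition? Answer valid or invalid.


Working backward. After the program, the postcondition (pos + 3*s - 1 ≤ s - 1 → pos + pos ≥ -9) ↔ pos + pos + 7 < 3*s - j + 2 must hold; in canonical form it is (pos + 2*s ≤ 0 → 2*pos ≥ -9) ↔ j + 2*pos < 3*s - 5.
Before skip: (pos + 2*s ≤ 0 → 2*pos ≥ -9) ↔ j + 2*pos < 3*s - 5
Before assert 2*j + 7 ≥ s + 3*s - 8 ∨ 2*j + 1 = -3: (2*j ≥ 4*s - 15 ∨ 2*j = -4) ∧ ((pos + 2*s ≤ 0 → 2*pos ≥ -9) ↔ j + 2*pos < 3*s - 5)
Then branch requires (pos ≥ 0 → ((pos ≥ 0 → ((¬(pos ≥ 0)) ∧ (4*j + 2*pos ≥ -11 ∨ 4*j + 2*pos + 4*s = 0) ∧ ((pos + 2*s ≤ 0 → 2*pos ≥ -9) ↔ 2*j + 3*pos < s - 3))) ∧ ((¬(pos ≥ 0)) → ((4*j + 2*pos ≥ 2*s - 7 ∨ 4*j + 2*pos + 2*s = 4) ∧ ((pos + 2*s ≤ 0 → 2*pos ≥ -9) ↔ 2*j + 3*pos < 2*s - 1))))) ∧ ((¬(pos ≥ 0)) → ((4*j + 2*pos ≥ 4*s - 3 ∨ 4*j + 2*pos = 8) ∧ ((pos + 2*s ≤ 0 → 2*pos ≥ -9) ↔ 2*j + 3*pos < 3*s + 1))); else branch requires (2*j ≥ -31 ∨ 2*j = -4) ∧ ((pos ≤ 8 → 2*pos ≥ -9) ↔ j + 2*pos < -17).
Before the if: ((pos > j + 8 → j + 3*pos ≤ -5) → ((pos ≥ 0 → ((pos ≥ 0 → ((¬(pos ≥ 0)) ∧ (4*j + 2*pos ≥ -11 ∨ 4*j + 2*pos + 4*s = 0) ∧ ((pos + 2*s ≤ 0 → 2*pos ≥ -9) ↔ 2*j + 3*pos < s - 3))) ∧ ((¬(pos ≥ 0)) → ((4*j + 2*pos ≥ 2*s - 7 ∨ 4*j + 2*pos + 2*s = 4) ∧ ((pos + 2*s ≤ 0 → 2*pos ≥ -9) ↔ 2*j + 3*pos < 2*s - 1))))) ∧ ((¬(pos ≥ 0)) → ((4*j + 2*pos ≥ 4*s - 3 ∨ 4*j + 2*pos = 8) ∧ ((pos + 2*s ≤ 0 → 2*pos ≥ -9) ↔ 2*j + 3*pos < 3*s + 1))))) ∧ ((¬(pos > j + 8 → j + 3*pos ≤ -5)) → ((2*j ≥ -31 ∨ 2*j = -4) ∧ ((pos ≤ 8 → 2*pos ≥ -9) ↔ j + 2*pos < -17)))
The weakest precondition is ((pos > j + 8 → j + 3*pos ≤ -5) → ((pos ≥ 0 → ((pos ≥ 0 → ((¬(pos ≥ 0)) ∧ (4*j + 2*pos ≥ -11 ∨ 4*j + 2*pos + 4*s = 0) ∧ ((pos + 2*s ≤ 0 → 2*pos ≥ -9) ↔ 2*j + 3*pos < s - 3))) ∧ ((¬(pos ≥ 0)) → ((4*j + 2*pos ≥ 2*s - 7 ∨ 4*j + 2*pos + 2*s = 4) ∧ ((pos + 2*s ≤ 0 → 2*pos ≥ -9) ↔ 2*j + 3*pos < 2*s - 1))))) ∧ ((¬(pos ≥ 0)) → ((4*j + 2*pos ≥ 4*s - 3 ∨ 4*j + 2*pos = 8) ∧ ((pos + 2*s ≤ 0 → 2*pos ≥ -9) ↔ 2*j + 3*pos < 3*s + 1))))) ∧ ((¬(pos > j + 8 → j + 3*pos ≤ -5)) → ((2*j ≥ -31 ∨ 2*j = -4) ∧ ((pos ≤ 8 → 2*pos ≥ -9) ↔ j + 2*pos < -17))).
Check whether ((pos > 12 → 3*pos ≤ -9) → ((pos ≥ 0 → ((pos ≥ 0 → ((¬(pos ≥ 0)) ∧ (2*pos ≥ -27 ∨ 2*pos + 4*s = -16) ∧ ((pos + 2*s ≤ 0 → 2*pos ≥ -9) ↔ 3*pos < s - 11))) ∧ ((¬(pos ≥ 0)) → ((2*pos ≥ 2*s - 23 ∨ 2*pos + 2*s = -12) ∧ ((pos + 2*s ≤ 0 → 2*pos ≥ -9) ↔ 3*pos < 2*s - 9))))) ∧ ((¬(pos ≥ 0)) → ((2*pos ≥ 4*s - 19 ∨ 2*pos = -8) ∧ ((pos + 2*s ≤ 0 → 2*pos ≥ -9) ↔ 3*pos < 3*s - 7))))) ∧ ((¬(pos > 12 → 3*pos ≤ -9)) → ((pos ≤ 8 → 2*pos ≥ -9) ↔ 2*pos < -21)) ∧ j = 4 implies it.
Every state satisfying the precondition satisfies the weakest precondition: the implication holds.
Answer: valid


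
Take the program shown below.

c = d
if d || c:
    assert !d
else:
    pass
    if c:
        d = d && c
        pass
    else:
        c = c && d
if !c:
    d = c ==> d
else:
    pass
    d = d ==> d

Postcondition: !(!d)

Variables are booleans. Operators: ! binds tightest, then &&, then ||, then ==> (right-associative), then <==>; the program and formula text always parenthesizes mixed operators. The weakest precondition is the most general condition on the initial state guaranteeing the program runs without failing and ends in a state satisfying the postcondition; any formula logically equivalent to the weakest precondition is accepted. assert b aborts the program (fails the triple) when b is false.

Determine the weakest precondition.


Working backward. After the program, the postcondition !(!d) must hold; in canonical form it is d.
Then branch requires c ==> d; else branch requires true.
Before the if: (!c) ==> (c ==> d)
Then branch requires (!d) && ((!c) ==> (c ==> d)); else branch requires (c ==> ((!c) ==> (c ==> (d && c)))) && ((!c) ==> ((!(c && d)) ==> ((c && d) ==> d))).
Before the if: ((d || c) ==> ((!d) && ((!c) ==> (c ==> d)))) && ((!(d || c)) ==> ((c ==> ((!c) ==> (c ==> (d && c)))) && ((!c) ==> ((!(c && d)) ==> ((c && d) ==> d)))))
Before c := d: d ==> (!d)
Answer: WP = d ==> (!d)


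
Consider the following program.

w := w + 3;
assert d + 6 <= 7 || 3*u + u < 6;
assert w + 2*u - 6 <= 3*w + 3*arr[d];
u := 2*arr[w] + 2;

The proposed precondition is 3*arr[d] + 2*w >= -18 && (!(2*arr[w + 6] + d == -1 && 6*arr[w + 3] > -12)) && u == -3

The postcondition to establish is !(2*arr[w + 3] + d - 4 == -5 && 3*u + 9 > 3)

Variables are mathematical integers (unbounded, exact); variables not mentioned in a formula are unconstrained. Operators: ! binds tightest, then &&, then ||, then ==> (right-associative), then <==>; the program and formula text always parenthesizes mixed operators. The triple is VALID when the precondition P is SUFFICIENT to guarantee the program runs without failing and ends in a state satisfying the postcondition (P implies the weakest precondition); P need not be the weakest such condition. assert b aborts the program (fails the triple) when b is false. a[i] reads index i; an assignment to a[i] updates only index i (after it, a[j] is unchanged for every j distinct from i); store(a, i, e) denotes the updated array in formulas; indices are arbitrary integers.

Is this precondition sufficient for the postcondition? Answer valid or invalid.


Working backward. After the program, the postcondition !(2*arr[w + 3] + d - 4 == -5 && 3*u + 9 > 3) must hold; in canonical form it is !(2*arr[w + 3] + d == -1 && 3*u > -6).
Before u := 2*arr[w] + 2: !(2*arr[w + 3] + d == -1 && 6*arr[w] > -12)
Before assert w + 2*u - 6 <= 3*w + 3*arr[d]: 2*u <= 3*arr[d] + 2*w + 6 && (!(2*arr[w + 3] + d == -1 && 6*arr[w] > -12))
Before assert d + 6 <= 7 || 3*u + u < 6: (d <= 1 || 4*u < 6) && 2*u <= 3*arr[d] + 2*w + 6 && (!(2*arr[w + 3] + d == -1 && 6*arr[w] > -12))
Before w := w + 3: (d <= 1 || 4*u < 6) && 2*u <= 3*arr[d] + 2*w + 12 && (!(2*arr[w + 6] + d == -1 && 6*arr[w + 3] > -12))
The weakest precondition is (d <= 1 || 4*u < 6) && 2*u <= 3*arr[d] + 2*w + 12 && (!(2*arr[w + 6] + d == -1 && 6*arr[w + 3] > -12)).
Check whether 3*arr[d] + 2*w >= -18 && (!(2*arr[w + 6] + d == -1 && 6*arr[w + 3] > -12)) && u == -3 implies it.
Every state satisfying the precondition satisfies the weakest precondition: the implication holds.
Answer: valid


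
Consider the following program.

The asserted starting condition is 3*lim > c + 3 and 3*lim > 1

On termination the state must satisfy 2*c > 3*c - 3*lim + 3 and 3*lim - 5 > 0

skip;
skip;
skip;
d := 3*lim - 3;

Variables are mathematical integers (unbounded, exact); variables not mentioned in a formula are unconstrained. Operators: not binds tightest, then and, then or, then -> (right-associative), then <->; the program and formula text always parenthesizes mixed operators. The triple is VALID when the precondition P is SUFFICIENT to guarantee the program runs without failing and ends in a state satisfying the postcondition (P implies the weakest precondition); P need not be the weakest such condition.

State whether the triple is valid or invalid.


Working backward. After the program, the postcondition 2*c > 3*c - 3*lim + 3 and 3*lim - 5 > 0 must hold; in canonical form it is 3*lim > c + 3 and 3*lim > 5.
Before d := 3*lim - 3: 3*lim > c + 3 and 3*lim > 5
Before skip: 3*lim > c + 3 and 3*lim > 5
Before skip: 3*lim > c + 3 and 3*lim > 5
Before skip: 3*lim > c + 3 and 3*lim > 5
The weakest precondition is 3*lim > c + 3 and 3*lim > 5.
Check whether 3*lim > c + 3 and 3*lim > 1 implies it.
Countermodel: at the initial state c = -1, lim = 1, the precondition holds but the weakest precondition fails.
Answer: invalid


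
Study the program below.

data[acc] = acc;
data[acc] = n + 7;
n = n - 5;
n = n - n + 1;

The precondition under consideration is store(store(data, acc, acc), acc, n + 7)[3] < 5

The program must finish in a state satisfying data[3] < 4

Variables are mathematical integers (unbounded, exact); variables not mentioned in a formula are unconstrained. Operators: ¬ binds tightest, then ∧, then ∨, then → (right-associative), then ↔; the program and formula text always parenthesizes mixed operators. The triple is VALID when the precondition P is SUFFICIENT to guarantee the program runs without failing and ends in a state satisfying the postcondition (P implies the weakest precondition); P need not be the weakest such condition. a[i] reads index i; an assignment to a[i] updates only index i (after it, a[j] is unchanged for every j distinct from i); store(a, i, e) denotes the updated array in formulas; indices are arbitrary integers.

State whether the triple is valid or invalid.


Working backward. After the program, data[3] < 4 must hold.
Before n := n - n + 1: data[3] < 4
Before n := n - 5: data[3] < 4
Before data[acc] := n + 7: store(data, acc, n + 7)[3] < 4
Before data[acc] := acc: store(store(data, acc, acc), acc, n + 7)[3] < 4
The weakest precondition is store(store(data, acc, acc), acc, n + 7)[3] < 4.
Check whether store(store(data, acc, acc), acc, n + 7)[3] < 5 implies it.
Countermodel: at the initial state acc = 0, data = {[0] = 4, [3] = 4, elsewhere 4}, n = -3, the precondition holds but the weakest precondition fails.
Answer: invalid


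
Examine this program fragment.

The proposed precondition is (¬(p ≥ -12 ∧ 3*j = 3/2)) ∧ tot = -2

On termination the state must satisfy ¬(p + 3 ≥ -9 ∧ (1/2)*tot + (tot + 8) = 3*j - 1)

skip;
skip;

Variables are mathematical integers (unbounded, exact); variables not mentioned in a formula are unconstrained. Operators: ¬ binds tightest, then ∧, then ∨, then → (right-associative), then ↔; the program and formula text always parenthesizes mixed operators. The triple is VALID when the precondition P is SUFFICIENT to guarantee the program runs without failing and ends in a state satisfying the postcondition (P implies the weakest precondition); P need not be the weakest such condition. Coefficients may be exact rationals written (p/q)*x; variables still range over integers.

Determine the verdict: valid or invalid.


Working backward. After the program, the postcondition ¬(p + 3 ≥ -9 ∧ (1/2)*tot + (tot + 8) = 3*j - 1) must hold; in canonical form it is ¬(p ≥ -12 ∧ (3/2)*tot = 3*j - 9).
Before skip: ¬(p ≥ -12 ∧ (3/2)*tot = 3*j - 9)
Before skip: ¬(p ≥ -12 ∧ (3/2)*tot = 3*j - 9)
The weakest precondition is ¬(p ≥ -12 ∧ (3/2)*tot = 3*j - 9).
Check whether (¬(p ≥ -12 ∧ 3*j = 3/2)) ∧ tot = -2 implies it.
Countermodel: at the initial state j = 2, p = -12, tot = -2, the precondition holds but the weakest precondition fails.
Answer: invalid


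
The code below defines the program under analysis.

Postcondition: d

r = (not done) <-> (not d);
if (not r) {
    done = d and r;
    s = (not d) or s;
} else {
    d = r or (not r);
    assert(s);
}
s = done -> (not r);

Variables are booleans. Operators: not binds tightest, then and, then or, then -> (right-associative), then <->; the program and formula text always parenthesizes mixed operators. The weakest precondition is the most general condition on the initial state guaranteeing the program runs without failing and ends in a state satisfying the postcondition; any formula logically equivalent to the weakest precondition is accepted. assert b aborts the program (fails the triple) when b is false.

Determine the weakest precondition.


Working backward. After the program, d must hold.
Before s := done -> (not r): d
Then branch requires d; else branch requires s.
Before the if: ((not r) -> d) and (r -> s)
Before r := (not done) <-> (not d): ((not ((not done) <-> (not d))) -> d) and (((not done) <-> (not d)) -> s)
Answer: WP = ((not ((not done) <-> (not d))) -> d) and (((not done) <-> (not d)) -> s)


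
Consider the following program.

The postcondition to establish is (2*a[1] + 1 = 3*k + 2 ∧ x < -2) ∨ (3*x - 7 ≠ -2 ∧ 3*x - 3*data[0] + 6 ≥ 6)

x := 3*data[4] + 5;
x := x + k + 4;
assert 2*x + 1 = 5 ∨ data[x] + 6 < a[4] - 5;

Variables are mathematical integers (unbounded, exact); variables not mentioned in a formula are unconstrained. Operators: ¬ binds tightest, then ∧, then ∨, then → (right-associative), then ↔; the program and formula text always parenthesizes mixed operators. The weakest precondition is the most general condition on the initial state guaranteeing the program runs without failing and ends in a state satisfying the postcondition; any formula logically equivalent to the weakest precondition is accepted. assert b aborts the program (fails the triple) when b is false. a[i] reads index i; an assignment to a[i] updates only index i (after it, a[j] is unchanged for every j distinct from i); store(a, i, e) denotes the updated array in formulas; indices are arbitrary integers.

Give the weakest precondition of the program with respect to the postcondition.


Working backward. After the program, the postcondition (2*a[1] + 1 = 3*k + 2 ∧ x < -2) ∨ (3*x - 7 ≠ -2 ∧ 3*x - 3*data[0] + 6 ≥ 6) must hold; in canonical form it is (2*a[1] = 3*k + 1 ∧ x < -2) ∨ (3*x ≠ 5 ∧ 3*x ≥ 3*data[0]).
Before assert 2*x + 1 = 5 ∨ data[x] + 6 < a[4] - 5: (2*x = 4 ∨ data[x] < a[4] - 11) ∧ ((2*a[1] = 3*k + 1 ∧ x < -2) ∨ (3*x ≠ 5 ∧ 3*x ≥ 3*data[0]))
Before x := x + k + 4: (2*k + 2*x = -4 ∨ data[k + x + 4] < a[4] - 11) ∧ ((2*a[1] = 3*k + 1 ∧ k + x < -6) ∨ (3*k + 3*x ≠ -7 ∧ 3*k + 3*x ≥ 3*data[0] - 12))
Before x := 3*data[4] + 5: (6*data[4] + 2*k = -14 ∨ data[3*data[4] + k + 9] < a[4] - 11) ∧ ((2*a[1] = 3*k + 1 ∧ 3*data[4] + k < -11) ∨ (9*data[4] + 3*k ≠ -22 ∧ 9*data[4] + 3*k ≥ 3*data[0] - 27))
Answer: WP = (6*data[4] + 2*k = -14 ∨ data[3*data[4] + k + 9] < a[4] - 11) ∧ ((2*a[1] = 3*k + 1 ∧ 3*data[4] + k < -11) ∨ (9*data[4] + 3*k ≠ -22 ∧ 9*data[4] + 3*k ≥ 3*data[0] - 27))


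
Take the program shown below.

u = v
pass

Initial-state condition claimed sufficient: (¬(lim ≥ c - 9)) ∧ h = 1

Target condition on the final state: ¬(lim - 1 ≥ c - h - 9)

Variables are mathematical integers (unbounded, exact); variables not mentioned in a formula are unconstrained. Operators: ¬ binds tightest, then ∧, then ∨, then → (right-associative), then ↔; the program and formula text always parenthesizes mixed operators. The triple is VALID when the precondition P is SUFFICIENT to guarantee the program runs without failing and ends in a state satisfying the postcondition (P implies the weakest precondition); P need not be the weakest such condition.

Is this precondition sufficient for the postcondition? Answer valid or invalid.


Working backward. After the program, the postcondition ¬(lim - 1 ≥ c - h - 9) must hold; in canonical form it is ¬(h + lim ≥ c - 8).
Before skip: ¬(h + lim ≥ c - 8)
Before u := v: ¬(h + lim ≥ c - 8)
The weakest precondition is ¬(h + lim ≥ c - 8).
Check whether (¬(lim ≥ c - 9)) ∧ h = 1 implies it.
Every state satisfying the precondition satisfies the weakest precondition: the implication holds.
Answer: valid


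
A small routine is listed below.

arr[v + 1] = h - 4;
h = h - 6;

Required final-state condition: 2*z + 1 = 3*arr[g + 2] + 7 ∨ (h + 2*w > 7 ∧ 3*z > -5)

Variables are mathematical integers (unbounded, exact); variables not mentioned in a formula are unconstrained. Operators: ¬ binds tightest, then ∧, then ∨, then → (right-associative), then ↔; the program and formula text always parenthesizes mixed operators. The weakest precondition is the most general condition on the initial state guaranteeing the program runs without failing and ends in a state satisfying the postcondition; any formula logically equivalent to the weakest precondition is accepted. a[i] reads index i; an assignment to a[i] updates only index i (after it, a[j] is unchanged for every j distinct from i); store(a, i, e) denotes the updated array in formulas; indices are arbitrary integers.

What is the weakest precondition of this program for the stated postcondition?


Working backward. After the program, the postcondition 2*z + 1 = 3*arr[g + 2] + 7 ∨ (h + 2*w > 7 ∧ 3*z > -5) must hold; in canonical form it is 2*z = 3*arr[g + 2] + 6 ∨ (h + 2*w > 7 ∧ 3*z > -5).
Before h := h - 6: 2*z = 3*arr[g + 2] + 6 ∨ (h + 2*w > 13 ∧ 3*z > -5)
Before arr[v + 1] := h - 4: 2*z = 3*store(arr, v + 1, h - 4)[g + 2] + 6 ∨ (h + 2*w > 13 ∧ 3*z > -5)
Answer: WP = 2*z = 3*store(arr, v + 1, h - 4)[g + 2] + 6 ∨ (h + 2*w > 13 ∧ 3*z > -5)


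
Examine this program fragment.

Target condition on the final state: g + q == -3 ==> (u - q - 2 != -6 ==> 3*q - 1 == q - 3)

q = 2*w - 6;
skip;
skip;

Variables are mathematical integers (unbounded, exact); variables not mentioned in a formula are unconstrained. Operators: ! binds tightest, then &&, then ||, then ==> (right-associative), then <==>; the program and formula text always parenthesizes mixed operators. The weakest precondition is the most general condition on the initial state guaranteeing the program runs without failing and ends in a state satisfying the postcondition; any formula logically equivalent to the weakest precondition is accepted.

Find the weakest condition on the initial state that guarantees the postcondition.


Working backward. After the program, the postcondition g + q == -3 ==> (u - q - 2 != -6 ==> 3*q - 1 == q - 3) must hold; in canonical form it is g + q == -3 ==> (u != q - 4 ==> 2*q == -2).
Before skip: g + q == -3 ==> (u != q - 4 ==> 2*q == -2)
Before skip: g + q == -3 ==> (u != q - 4 ==> 2*q == -2)
Before q := 2*w - 6: g + 2*w == 3 ==> (u != 2*w - 10 ==> 4*w == 10)
Answer: WP = g + 2*w == 3 ==> (u != 2*w - 10 ==> 4*w == 10)


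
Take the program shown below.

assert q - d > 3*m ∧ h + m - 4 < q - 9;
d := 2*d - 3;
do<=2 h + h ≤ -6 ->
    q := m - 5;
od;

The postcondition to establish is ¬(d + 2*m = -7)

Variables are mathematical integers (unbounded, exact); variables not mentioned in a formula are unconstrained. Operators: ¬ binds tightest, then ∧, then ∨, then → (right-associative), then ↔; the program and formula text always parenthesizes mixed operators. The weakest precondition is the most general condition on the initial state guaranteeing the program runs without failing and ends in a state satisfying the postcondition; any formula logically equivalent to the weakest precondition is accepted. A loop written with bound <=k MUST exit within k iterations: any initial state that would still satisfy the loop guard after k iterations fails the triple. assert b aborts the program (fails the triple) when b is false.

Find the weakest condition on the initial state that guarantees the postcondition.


Working backward. After the program, ¬(d + 2*m = -7) must hold.
Before the loop (bound <=2), unroll the exhaustion recursion (WP_0 = exit-now case; WP_j = one more guarded iteration, up to j = 2):
  WP_0: (¬(2*h ≤ -6)) ∧ (¬(d + 2*m = -7))
  WP_1: (2*h ≤ -6 → ((¬(2*h ≤ -6)) ∧ (¬(d + 2*m = -7)))) ∧ ((¬(2*h ≤ -6)) → (¬(d + 2*m = -7)))
  WP_2: (2*h ≤ -6 → ((2*h ≤ -6 → ((¬(2*h ≤ -6)) ∧ (¬(d + 2*m = -7)))) ∧ ((¬(2*h ≤ -6)) → (¬(d + 2*m = -7))))) ∧ ((¬(2*h ≤ -6)) → (¬(d + 2*m = -7)))
So before the loop: (2*h ≤ -6 → ((2*h ≤ -6 → ((¬(2*h ≤ -6)) ∧ (¬(d + 2*m = -7)))) ∧ ((¬(2*h ≤ -6)) → (¬(d + 2*m = -7))))) ∧ ((¬(2*h ≤ -6)) → (¬(d + 2*m = -7)))
Before d := 2*d - 3: (2*h ≤ -6 → ((2*h ≤ -6 → ((¬(2*h ≤ -6)) ∧ (¬(2*d + 2*m = -4)))) ∧ ((¬(2*h ≤ -6)) → (¬(2*d + 2*m = -4))))) ∧ ((¬(2*h ≤ -6)) → (¬(2*d + 2*m = -4)))
Before assert q - d > 3*m ∧ h + m - 4 < q - 9: q > d + 3*m ∧ h + m < q - 5 ∧ (2*h ≤ -6 → ((2*h ≤ -6 → ((¬(2*h ≤ -6)) ∧ (¬(2*d + 2*m = -4)))) ∧ ((¬(2*h ≤ -6)) → (¬(2*d + 2*m = -4))))) ∧ ((¬(2*h ≤ -6)) → (¬(2*d + 2*m = -4)))
Answer: WP = q > d + 3*m ∧ h + m < q - 5 ∧ (2*h ≤ -6 → ((2*h ≤ -6 → ((¬(2*h ≤ -6)) ∧ (¬(2*d + 2*m = -4)))) ∧ ((¬(2*h ≤ -6)) → (¬(2*d + 2*m = -4))))) ∧ ((¬(2*h ≤ -6)) → (¬(2*d + 2*m = -4)))


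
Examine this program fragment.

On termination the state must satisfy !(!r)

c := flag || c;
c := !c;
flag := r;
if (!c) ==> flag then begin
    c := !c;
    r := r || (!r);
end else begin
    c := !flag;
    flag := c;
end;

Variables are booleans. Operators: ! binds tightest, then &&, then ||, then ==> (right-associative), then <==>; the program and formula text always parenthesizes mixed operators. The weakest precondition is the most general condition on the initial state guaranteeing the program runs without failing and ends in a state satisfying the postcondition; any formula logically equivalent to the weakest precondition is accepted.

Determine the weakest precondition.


Working backward. After the program, the postcondition !(!r) must hold; in canonical form it is r.
Then branch requires true; else branch requires r.
Before the if: (!((!c) ==> flag)) ==> r
Before flag := r: (!((!c) ==> r)) ==> r
Before c := !c: (!(c ==> r)) ==> r
Before c := flag || c: (!((flag || c) ==> r)) ==> r
Answer: WP = (!((flag || c) ==> r)) ==> r


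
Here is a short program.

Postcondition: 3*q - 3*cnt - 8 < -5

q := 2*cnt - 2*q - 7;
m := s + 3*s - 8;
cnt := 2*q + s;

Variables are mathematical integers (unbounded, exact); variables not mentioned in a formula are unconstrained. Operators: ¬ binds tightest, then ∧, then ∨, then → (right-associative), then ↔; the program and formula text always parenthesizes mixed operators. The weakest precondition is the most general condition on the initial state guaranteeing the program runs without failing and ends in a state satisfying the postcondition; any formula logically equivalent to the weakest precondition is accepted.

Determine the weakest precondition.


Working backward. After the program, the postcondition 3*q - 3*cnt - 8 < -5 must hold; in canonical form it is 3*q < 3*cnt + 3.
Before cnt := 2*q + s: 3*q + 3*s > -3
Before m := s + 3*s - 8: 3*q + 3*s > -3
Before q := 2*cnt - 2*q - 7: 6*cnt + 3*s > 6*q + 18
Answer: WP = 6*cnt + 3*s > 6*q + 18


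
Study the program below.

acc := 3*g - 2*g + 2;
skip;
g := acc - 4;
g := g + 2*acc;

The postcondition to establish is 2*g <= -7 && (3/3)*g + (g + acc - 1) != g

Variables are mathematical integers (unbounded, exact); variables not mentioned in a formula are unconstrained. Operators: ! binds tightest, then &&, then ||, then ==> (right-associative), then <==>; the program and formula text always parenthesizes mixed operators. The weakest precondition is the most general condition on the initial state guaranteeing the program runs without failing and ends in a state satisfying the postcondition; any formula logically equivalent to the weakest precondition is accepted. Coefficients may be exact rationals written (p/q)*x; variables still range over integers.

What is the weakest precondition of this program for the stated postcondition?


Working backward. After the program, the postcondition 2*g <= -7 && (3/3)*g + (g + acc - 1) != g must hold; in canonical form it is 2*g <= -7 && acc + g != 1.
Before g := g + 2*acc: 4*acc + 2*g <= -7 && 3*acc + g != 1
Before g := acc - 4: 6*acc <= 1 && 4*acc != 5
Before skip: 6*acc <= 1 && 4*acc != 5
Before acc := 3*g - 2*g + 2: 6*g <= -11 && 4*g != -3
Answer: WP = 6*g <= -11 && 4*g != -3


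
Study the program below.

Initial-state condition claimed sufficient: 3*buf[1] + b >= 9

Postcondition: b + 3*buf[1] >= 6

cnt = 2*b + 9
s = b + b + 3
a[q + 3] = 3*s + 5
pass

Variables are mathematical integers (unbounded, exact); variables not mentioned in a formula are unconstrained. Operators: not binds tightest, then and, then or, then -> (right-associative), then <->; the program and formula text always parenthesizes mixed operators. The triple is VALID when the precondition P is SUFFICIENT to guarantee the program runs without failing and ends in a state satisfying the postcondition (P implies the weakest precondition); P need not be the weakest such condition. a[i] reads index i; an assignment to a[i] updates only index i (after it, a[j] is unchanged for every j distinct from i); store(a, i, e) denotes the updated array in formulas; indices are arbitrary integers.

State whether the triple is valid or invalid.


Working backward. After the program, the postcondition b + 3*buf[1] >= 6 must hold; in canonical form it is 3*buf[1] + b >= 6.
Before skip: 3*buf[1] + b >= 6
Before a[q + 3] := 3*s + 5: 3*buf[1] + b >= 6
Before s := b + b + 3: 3*buf[1] + b >= 6
Before cnt := 2*b + 9: 3*buf[1] + b >= 6
The weakest precondition is 3*buf[1] + b >= 6.
Check whether 3*buf[1] + b >= 9 implies it.
Every state satisfying the precondition satisfies the weakest precondition: the implication holds.
Answer: valid
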